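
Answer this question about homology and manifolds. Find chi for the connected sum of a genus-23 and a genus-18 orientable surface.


chi(Sigma_23) = 2 - 2*23 = -44
chi(Sigma_18) = 2 - 2*18 = -34
For surfaces: chi(A#B) = chi(A) + chi(B) - 2.
chi = -44 + -34 - 2 = -80

-80


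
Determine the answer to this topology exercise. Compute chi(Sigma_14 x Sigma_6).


chi(Sigma_14) = 2 - 2*14 = -26
chi(Sigma_6) = 2 - 2*6 = -10
chi(product) = (-26) * (-10) = 260

260


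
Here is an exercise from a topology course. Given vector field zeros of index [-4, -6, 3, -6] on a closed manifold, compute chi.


Poincare-Hopf: chi(M) = sum of indices of zeros.
chi = (-4) + (-6) + (3) + (-6) = -13

-13


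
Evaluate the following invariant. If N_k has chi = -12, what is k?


chi = 2 - k for closed non-orientable surfaces with k crosscaps.
-12 = 2 - k
k = 2 - (-12) = 14

14


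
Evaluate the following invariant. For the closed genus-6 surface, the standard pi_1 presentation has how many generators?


Standard presentation: pi_1(Sigma_g) = <a_1,b_1,...,a_g,b_g | [a_1,b_1]...[a_g,b_g] = 1>.
Number of generators = 2g = 2*6 = 12

12


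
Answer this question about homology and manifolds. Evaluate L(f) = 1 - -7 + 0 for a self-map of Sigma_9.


L(f) = tr(f_0*) - tr(f_1*) + tr(f_2*).
= 1 - (-7) + (0)
= 8

8


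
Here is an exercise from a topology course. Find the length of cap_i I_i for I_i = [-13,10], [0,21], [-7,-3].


Intersection = [max(a_i), min(b_i)] = [0, -3].
Since 0 > -3, the intersection is empty.
Length = 0

0


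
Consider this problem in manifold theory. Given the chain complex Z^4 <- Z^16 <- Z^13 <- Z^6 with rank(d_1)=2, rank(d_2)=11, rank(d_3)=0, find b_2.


rank H_k = rank(ker d_k) - rank(im d_{k+1}).
rank(ker d_2) = rank(C_2) - rank(d_2) = 13 - 11 = 2.
rank(im d_{2+1}) = 0.
rank H_2 = 2 - 0 = 2

2


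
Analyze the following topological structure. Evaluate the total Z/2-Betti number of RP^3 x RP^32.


dim H^*(RP^n; Z/2) = n+1 (one Z/2 in each degree 0..n).
Total Betti number is multiplicative.
Total = (3+1) * (32+1) = 4 * 33 = 132

132


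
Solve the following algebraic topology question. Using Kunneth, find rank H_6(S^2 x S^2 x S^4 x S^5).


Each S^d has Poincare polynomial 1 + t^d.
The product S^2 x S^2 x S^4 x S^5 has Poincare polynomial prod(1+t^d_i).
Expanding: b_0=1, b_2=2, b_4=2, b_5=1, b_6=2, b_7=2, b_8=1, b_9=2, b_11=2, b_13=1.
b_6 = 2

2


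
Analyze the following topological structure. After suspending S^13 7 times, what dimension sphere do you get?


Each suspension raises dimension by 1: Sigma S^n = S^{n+1}.
Sigma^7 S^13 = S^{13+7} = S^20

20


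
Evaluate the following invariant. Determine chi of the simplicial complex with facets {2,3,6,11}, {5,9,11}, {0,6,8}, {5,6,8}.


Enumerate all faces; f-vector: f_0=8, f_1=14, f_2=7, f_3=1.
chi = sum (-1)^k f_k = 0

0


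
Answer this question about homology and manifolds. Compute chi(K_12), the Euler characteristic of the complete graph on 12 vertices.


K_12: V = 12, E = C(12,2) = 66.
chi = V - E = 12 - 66 = -54

-54


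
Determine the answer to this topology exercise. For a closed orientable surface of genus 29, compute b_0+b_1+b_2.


For Sigma_29: b_0 = 1, b_1 = 2g = 58, b_2 = 1.
Total = 1 + 58 + 1 = 60

60


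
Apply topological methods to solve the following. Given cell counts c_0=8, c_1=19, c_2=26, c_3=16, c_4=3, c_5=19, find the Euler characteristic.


chi = sum_k (-1)^k c_k.
= (-1)^0*8 + (-1)^1*19 + (-1)^2*26 + (-1)^3*16 + (-1)^4*3 + (-1)^5*19
= (8) + (-19) + (26) + (-16) + (3) + (-19)
= -17

-17


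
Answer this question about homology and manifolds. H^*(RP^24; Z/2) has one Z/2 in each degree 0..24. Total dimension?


H^k(RP^24; Z/2) = Z/2 for each 0 <= k <= 24.
Total dimension = 24 + 1 = 25

25


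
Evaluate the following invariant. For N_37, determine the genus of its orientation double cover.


chi(N_37) = 2 - 37 = -35.
Double cover: chi(Sigma_g) = 2 * chi(N_37) = 2*(-35) = -70.
2 - 2g = -70, so g = (2 - (-70))/2 = 72/2 = 36

36


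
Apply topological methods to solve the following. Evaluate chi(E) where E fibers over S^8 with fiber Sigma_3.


chi(S^8) = 2 (n even), chi(Sigma_3) = 2 - 2*3 = -4.
chi(E) = 2 * (-4) = -8

-8


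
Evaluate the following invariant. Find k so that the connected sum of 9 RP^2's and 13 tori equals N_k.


Since a >= 1, the sum is non-orientable; each T^2 can be replaced by RP^2 # RP^2 (since T^2#RP^2 = 3RP^2).
Total crosscaps k = 9 + 2*13 = 35.
Check via chi: chi = 9*1 + 13*0 - (9+13-1)*2 = -33 = 2 - k = -33. Consistent.

35


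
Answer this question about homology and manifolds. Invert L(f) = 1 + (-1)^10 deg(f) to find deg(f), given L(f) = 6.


L(f) = 1 + (-1)^10 deg(f) on S^10.
6 = 1 + (-1)^10 * deg(f)
(-1)^10 * deg(f) = 5
deg(f) = 5

5


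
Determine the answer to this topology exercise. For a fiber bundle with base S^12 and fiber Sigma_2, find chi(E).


chi(S^12) = 2 (n even), chi(Sigma_2) = 2 - 2*2 = -2.
chi(E) = 2 * (-2) = -4

-4


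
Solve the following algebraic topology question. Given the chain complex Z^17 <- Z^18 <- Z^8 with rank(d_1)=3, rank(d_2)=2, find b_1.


rank H_k = rank(ker d_k) - rank(im d_{k+1}).
rank(ker d_1) = rank(C_1) - rank(d_1) = 18 - 3 = 15.
rank(im d_{1+1}) = 2.
rank H_1 = 15 - 2 = 13

13


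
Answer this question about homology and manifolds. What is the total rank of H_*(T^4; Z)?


b_k(T^4) = C(4,k), so the sum over k is sum_k C(4,k) = 2^4.
Total = 2^4 = 16

16


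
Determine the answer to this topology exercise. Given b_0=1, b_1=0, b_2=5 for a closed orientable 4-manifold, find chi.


By Poincare duality b_k = b_{4-k}, so full Betti numbers: b_0=1, b_1=0, b_2=5, b_3=0, b_4=1.
chi = sum (-1)^k b_k = 7

7


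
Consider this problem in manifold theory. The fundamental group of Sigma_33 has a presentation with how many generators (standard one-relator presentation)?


Standard presentation: pi_1(Sigma_g) = <a_1,b_1,...,a_g,b_g | [a_1,b_1]...[a_g,b_g] = 1>.
Number of generators = 2g = 2*33 = 66

66


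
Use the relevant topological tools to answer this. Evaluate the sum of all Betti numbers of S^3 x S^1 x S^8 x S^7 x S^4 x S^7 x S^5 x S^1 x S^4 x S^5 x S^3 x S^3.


Total Betti number is multiplicative under products.
Each S^d (d>=1) has total Betti number 2.
There are 12 sphere factors.
Total = 2^12 = 4096

4096


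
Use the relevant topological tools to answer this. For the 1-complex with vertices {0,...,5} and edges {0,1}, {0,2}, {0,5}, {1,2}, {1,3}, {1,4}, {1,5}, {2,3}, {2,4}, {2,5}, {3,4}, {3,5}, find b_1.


b_1 = E - V + (number of components).
E = 12, V = 6, components = 1.
b_1 = 12 - 6 + 1 = 7

7


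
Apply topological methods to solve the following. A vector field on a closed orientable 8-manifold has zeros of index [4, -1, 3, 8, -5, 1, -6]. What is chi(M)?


Poincare-Hopf: chi(M) = sum of indices of zeros.
chi = (4) + (-1) + (3) + (8) + (-5) + (1) + (-6) = 4

4


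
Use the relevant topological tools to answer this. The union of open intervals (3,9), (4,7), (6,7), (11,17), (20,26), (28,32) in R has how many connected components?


Sort and merge overlapping open intervals.
Merged: (3,9), (11,17), (20,26), (28,32).
Number of components = 4

4


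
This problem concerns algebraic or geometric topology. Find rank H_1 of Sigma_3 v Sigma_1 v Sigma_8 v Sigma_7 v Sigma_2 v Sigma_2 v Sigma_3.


For a wedge X v Y: reduced H_k(X v Y) = H_k(X) + H_k(Y).
Each Sigma_g contributes b_1 = 2g.
b_1 = 6 + 2 + 16 + 14 + 4 + 4 + 6 = 52

52


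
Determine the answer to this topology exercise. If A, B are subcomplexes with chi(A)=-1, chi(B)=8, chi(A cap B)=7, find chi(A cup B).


chi(A cup B) = chi(A) + chi(B) - chi(A cap B)
= -1 + (8) - (7)
= 0

0


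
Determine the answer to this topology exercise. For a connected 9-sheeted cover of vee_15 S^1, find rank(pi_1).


Nielsen-Schreier: an index-n subgroup of F_r is free of rank 1 + n(r-1).
Equivalently: chi(cover) = n*chi(base); chi(vee_r S^1) = 1 - 15 = -14.
chi(E) = 9*(-14) = -126; rank = 1 - chi(E) = 1 - (-126) = 127.
rank = 1 + 9*(15-1) = 1 + 126 = 127

127


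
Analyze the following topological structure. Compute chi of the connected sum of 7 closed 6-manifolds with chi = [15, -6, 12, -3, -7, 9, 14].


For n-manifolds: chi(A#B) = chi(A) + chi(B) - chi(S^6).
chi(S^6) = 1 + (-1)^6 = 2.
chi(#) = (sum chi_i) - (7-1)*chi(S^6) = 34 - 6*2 = 22

22


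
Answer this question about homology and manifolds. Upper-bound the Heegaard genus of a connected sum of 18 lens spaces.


Heegaard genus satisfies g(A#B) <= g(A) + g(B).
Each lens space has g = 1.
Upper bound: 18 * 1 = 18

18


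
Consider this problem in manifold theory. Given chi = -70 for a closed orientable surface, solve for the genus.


chi = 2 - 2g for closed orientable surfaces.
-70 = 2 - 2g
2g = 2 - (-70) = 72
g = 36

36


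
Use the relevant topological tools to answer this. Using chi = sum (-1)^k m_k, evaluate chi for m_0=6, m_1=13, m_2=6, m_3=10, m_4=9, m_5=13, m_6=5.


Morse theory: chi(M) = sum_k (-1)^k m_k where m_k = #(index-k critical points).
= (6) + (-13) + (6) + (-10) + (9) + (-13) + (5) = -10

-10


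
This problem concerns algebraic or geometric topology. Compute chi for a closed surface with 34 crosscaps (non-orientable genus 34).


For a non-orientable closed surface with k crosscaps: chi = 2 - k.
Here k = 34.
chi = 2 - 34 = -32

-32


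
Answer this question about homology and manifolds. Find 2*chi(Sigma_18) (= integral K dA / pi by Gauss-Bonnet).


Gauss-Bonnet: integral K dA = 2*pi*chi(M).
chi(Sigma_18) = 2 - 2*18 = -34.
(integral K dA)/pi = 2*chi = 2*(-34) = -68

-68


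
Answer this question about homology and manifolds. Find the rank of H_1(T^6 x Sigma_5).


pi_1(A x B) = pi_1(A) x pi_1(B); rank of abelianization = b_1.
b_1(T^6) = 6, b_1(Sigma_5) = 2*5 = 10.
b_1(product) = 6 + 10 = 16

16


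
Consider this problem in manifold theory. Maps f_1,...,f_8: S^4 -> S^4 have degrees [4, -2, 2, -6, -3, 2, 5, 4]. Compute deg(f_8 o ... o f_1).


Degree is multiplicative: deg(composition) = product of degrees.
= (4) * (-2) * (2) * (-6) * (-3) * (2) * (5) * (4) = -11520

-11520


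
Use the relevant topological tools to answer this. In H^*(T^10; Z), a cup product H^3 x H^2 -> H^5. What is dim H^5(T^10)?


Cup product: H^p x H^q -> H^{p+q}; here p+q = 3+2 = 5.
rank H^k(T^n) = C(n,k).
C(10,5) = 252

252


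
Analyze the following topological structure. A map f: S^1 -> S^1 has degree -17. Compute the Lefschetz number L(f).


On S^1: L(f) = tr(f_0*) + (-1)^1 tr(f_1*) = 1 + (-1)^1 * deg(f).
L(f) = 1 + (-1)^1 * -17 = 1 + 17 = 18

18


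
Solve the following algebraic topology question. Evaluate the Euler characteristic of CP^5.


CP^5 has one cell in each even dimension 0, 2, ..., 2*5 (5+1 cells total).
All cells are even-dimensional, so chi = number of cells.
chi = 5 + 1 = 6

6


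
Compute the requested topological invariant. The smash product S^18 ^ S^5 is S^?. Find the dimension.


S^m ^ S^n = S^{m+n}.
k = 18 + 5 = 23

23


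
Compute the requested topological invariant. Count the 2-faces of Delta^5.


Delta^5 has 5+1 vertices. A 2-face is a choice of 2+1 vertices.
f_2 = C(5+1, 2+1) = C(6,3) = 20

20


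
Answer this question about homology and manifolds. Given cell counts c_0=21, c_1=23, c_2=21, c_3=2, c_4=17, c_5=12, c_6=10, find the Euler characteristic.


chi = sum_k (-1)^k c_k.
= (-1)^0*21 + (-1)^1*23 + (-1)^2*21 + (-1)^3*2 + (-1)^4*17 + (-1)^5*12 + (-1)^6*10
= (21) + (-23) + (21) + (-2) + (17) + (-12) + (10)
= 32

32


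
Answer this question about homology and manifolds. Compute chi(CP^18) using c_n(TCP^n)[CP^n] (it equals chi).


For any closed oriented manifold, <e(TM),[M]> = chi(M).
chi(CP^18) = 18+1 = 19

19


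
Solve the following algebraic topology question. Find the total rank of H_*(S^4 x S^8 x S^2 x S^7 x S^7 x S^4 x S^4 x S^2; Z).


Total Betti number is multiplicative under products.
Each S^d (d>=1) has total Betti number 2.
There are 8 sphere factors.
Total = 2^8 = 256

256


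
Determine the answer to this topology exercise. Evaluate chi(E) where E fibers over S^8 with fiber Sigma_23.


chi(S^8) = 2 (n even), chi(Sigma_23) = 2 - 2*23 = -44.
chi(E) = 2 * (-44) = -88

-88


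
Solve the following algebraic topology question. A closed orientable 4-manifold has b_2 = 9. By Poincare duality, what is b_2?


Poincare duality for closed orientable n-manifolds: b_k = b_{n-k}.
Here n = 4, so b_2 = b_2 = 9

9


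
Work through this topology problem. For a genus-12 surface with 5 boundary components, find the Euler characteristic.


For a compact orientable surface with genus g and b boundary components: chi = 2 - 2g - b.
chi = 2 - 2*12 - 5 = 2 - 24 - 5 = -27

-27


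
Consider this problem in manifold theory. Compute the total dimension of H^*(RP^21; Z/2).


H^k(RP^21; Z/2) = Z/2 for each 0 <= k <= 21.
Total dimension = 21 + 1 = 22

22


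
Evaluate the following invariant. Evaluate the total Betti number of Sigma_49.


For Sigma_49: b_0 = 1, b_1 = 2g = 98, b_2 = 1.
Total = 1 + 98 + 1 = 100

100


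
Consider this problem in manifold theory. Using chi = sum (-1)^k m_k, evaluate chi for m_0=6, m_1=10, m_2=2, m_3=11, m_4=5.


Morse theory: chi(M) = sum_k (-1)^k m_k where m_k = #(index-k critical points).
= (6) + (-10) + (2) + (-11) + (5) = -8

-8


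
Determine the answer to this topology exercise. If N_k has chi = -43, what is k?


chi = 2 - k for closed non-orientable surfaces with k crosscaps.
-43 = 2 - k
k = 2 - (-43) = 45

45


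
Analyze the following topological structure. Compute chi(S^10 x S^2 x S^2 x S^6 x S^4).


chi is multiplicative: chi(X x Y) = chi(X) chi(Y).
Each even-dim sphere has chi = 2. There are 5 factors.
chi = 2^5 = 32

32


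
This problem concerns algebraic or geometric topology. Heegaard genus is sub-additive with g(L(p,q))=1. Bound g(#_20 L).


Heegaard genus satisfies g(A#B) <= g(A) + g(B).
Each lens space has g = 1.
Upper bound: 20 * 1 = 20

20


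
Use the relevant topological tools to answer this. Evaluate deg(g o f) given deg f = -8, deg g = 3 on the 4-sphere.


Degree is multiplicative under composition: deg(g o f) = deg(g) * deg(f).
= 3 * -8 = -24

-24


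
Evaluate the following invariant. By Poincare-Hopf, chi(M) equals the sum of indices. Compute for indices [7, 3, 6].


Poincare-Hopf: chi(M) = sum of indices of zeros.
chi = (7) + (3) + (6) = 16

16


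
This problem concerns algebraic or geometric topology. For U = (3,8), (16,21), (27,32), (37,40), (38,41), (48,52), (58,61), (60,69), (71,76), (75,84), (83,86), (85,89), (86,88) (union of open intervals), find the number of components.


Sort and merge overlapping open intervals.
Merged: (3,8), (16,21), (27,32), (37,41), (48,52), (58,69), (71,89).
Number of components = 7

7


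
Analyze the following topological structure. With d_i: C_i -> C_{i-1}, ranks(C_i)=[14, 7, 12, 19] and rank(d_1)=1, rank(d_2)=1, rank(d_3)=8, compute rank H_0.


rank H_k = rank(ker d_k) - rank(im d_{k+1}).
rank(ker d_0) = rank(C_0) - rank(d_0) = 14 - 0 = 14.
rank(im d_{0+1}) = 1.
rank H_0 = 14 - 1 = 13

13


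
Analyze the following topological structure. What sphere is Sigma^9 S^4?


Each suspension raises dimension by 1: Sigma S^n = S^{n+1}.
Sigma^9 S^4 = S^{4+9} = S^13

13


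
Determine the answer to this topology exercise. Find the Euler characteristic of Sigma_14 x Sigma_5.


chi(Sigma_14) = 2 - 2*14 = -26
chi(Sigma_5) = 2 - 2*5 = -8
chi(product) = (-26) * (-8) = 208

208


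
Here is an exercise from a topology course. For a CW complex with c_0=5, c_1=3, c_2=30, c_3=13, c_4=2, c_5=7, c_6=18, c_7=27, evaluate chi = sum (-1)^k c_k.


chi = sum_k (-1)^k c_k.
= (-1)^0*5 + (-1)^1*3 + (-1)^2*30 + (-1)^3*13 + (-1)^4*2 + (-1)^5*7 + (-1)^6*18 + (-1)^7*27
= (5) + (-3) + (30) + (-13) + (2) + (-7) + (18) + (-27)
= 5

5


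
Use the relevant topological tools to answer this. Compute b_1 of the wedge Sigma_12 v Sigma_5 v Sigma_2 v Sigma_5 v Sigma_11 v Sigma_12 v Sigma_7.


For a wedge X v Y: reduced H_k(X v Y) = H_k(X) + H_k(Y).
Each Sigma_g contributes b_1 = 2g.
b_1 = 24 + 10 + 4 + 10 + 22 + 24 + 14 = 108

108


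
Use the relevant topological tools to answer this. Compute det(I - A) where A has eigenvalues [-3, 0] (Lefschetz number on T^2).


For a torus self-map: L(f) = det(I - A) where A acts on H_1.
L(f) = (1--3) * (1-0) = 4 * 1 = 4

4


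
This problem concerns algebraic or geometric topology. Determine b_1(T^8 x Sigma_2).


pi_1(A x B) = pi_1(A) x pi_1(B); rank of abelianization = b_1.
b_1(T^8) = 8, b_1(Sigma_2) = 2*2 = 4.
b_1(product) = 8 + 4 = 12

12


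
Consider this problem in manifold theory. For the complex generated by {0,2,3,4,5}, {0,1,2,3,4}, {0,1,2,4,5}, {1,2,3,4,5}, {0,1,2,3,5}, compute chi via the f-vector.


Enumerate all faces; f-vector: f_0=6, f_1=15, f_2=20, f_3=15, f_4=5.
chi = sum (-1)^k f_k = 1

1


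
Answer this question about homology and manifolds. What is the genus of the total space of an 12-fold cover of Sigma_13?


For an n-sheeted cover: chi(E) = n * chi(B).
chi(Sigma_13) = 2 - 2*13 = -24.
chi(E) = 12 * (-24) = -288.
genus(E) = (2 - chi(E))/2 = (2 - (-288))/2 = 290/2 = 145

145


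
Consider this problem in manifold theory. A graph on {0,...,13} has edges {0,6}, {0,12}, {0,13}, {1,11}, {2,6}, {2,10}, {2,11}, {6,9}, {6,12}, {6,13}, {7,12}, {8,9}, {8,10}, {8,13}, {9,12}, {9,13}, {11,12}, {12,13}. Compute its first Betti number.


b_1 = E - V + (number of components).
E = 18, V = 14, components = 4.
b_1 = 18 - 14 + 4 = 8

8


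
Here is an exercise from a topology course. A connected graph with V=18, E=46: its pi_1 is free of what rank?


For a connected graph: rank(pi_1) = b_1 = E - V + 1 = 1 - chi.
chi = V - E = 18 - 46 = -28.
rank = 1 - (-28) = 46 - 18 + 1 = 29

29


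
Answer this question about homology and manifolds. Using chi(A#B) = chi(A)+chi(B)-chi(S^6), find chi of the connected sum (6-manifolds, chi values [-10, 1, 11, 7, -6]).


For n-manifolds: chi(A#B) = chi(A) + chi(B) - chi(S^6).
chi(S^6) = 1 + (-1)^6 = 2.
chi(#) = (sum chi_i) - (5-1)*chi(S^6) = 3 - 4*2 = -5

-5


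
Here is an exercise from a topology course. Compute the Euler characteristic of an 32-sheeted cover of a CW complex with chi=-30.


For a finite covering: chi(E) = (number of sheets) * chi(B).
chi(E) = 32 * (-30) = -960

-960


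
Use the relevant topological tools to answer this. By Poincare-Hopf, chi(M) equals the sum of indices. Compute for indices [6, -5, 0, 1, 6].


Poincare-Hopf: chi(M) = sum of indices of zeros.
chi = (6) + (-5) + (0) + (1) + (6) = 8

8


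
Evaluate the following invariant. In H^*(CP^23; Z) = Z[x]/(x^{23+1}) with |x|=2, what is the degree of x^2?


|x| = 2 in H^*(CP^n).
|x^2| = 2 * |x| = 2 * 2 = 4

4


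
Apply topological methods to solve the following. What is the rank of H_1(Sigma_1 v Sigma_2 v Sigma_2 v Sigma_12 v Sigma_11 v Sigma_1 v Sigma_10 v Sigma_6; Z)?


For a wedge X v Y: reduced H_k(X v Y) = H_k(X) + H_k(Y).
Each Sigma_g contributes b_1 = 2g.
b_1 = 2 + 4 + 4 + 24 + 22 + 2 + 20 + 12 = 90

90


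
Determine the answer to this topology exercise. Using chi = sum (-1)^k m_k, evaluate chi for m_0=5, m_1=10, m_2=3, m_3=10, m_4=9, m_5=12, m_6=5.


Morse theory: chi(M) = sum_k (-1)^k m_k where m_k = #(index-k critical points).
= (5) + (-10) + (3) + (-10) + (9) + (-12) + (5) = -10

-10


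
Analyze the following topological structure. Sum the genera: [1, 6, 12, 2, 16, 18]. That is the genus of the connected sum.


Genus is additive under connected sum of orientable surfaces.
g = 1 + 6 + 12 + 2 + 16 + 18 = 55

55


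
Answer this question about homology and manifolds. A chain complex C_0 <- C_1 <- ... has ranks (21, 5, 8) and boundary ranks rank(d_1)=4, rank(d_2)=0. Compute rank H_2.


rank H_k = rank(ker d_k) - rank(im d_{k+1}).
rank(ker d_2) = rank(C_2) - rank(d_2) = 8 - 0 = 8.
rank(im d_{2+1}) = 0.
rank H_2 = 8 - 0 = 8

8


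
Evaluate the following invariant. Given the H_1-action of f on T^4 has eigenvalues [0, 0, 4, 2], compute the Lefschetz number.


For a torus self-map: L(f) = det(I - A) where A acts on H_1.
L(f) = (1-0) * (1-0) * (1-4) * (1-2) = 1 * 1 * -3 * -1 = 3

3


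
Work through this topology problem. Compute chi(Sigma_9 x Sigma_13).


chi(Sigma_9) = 2 - 2*9 = -16
chi(Sigma_13) = 2 - 2*13 = -24
chi(product) = (-16) * (-24) = 384

384


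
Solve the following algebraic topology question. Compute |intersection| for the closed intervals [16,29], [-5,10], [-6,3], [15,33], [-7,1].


Intersection = [max(a_i), min(b_i)] = [16, 1].
Since 16 > 1, the intersection is empty.
Length = 0

0


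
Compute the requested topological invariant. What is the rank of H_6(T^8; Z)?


By the Kunneth formula, b_k(T^n) = C(n,k).
b_6(T^8) = C(8,6).
C(8,6) = 8!/(6!*2!) = 28

28


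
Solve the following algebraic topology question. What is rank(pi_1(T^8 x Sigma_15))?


pi_1(A x B) = pi_1(A) x pi_1(B); rank of abelianization = b_1.
b_1(T^8) = 8, b_1(Sigma_15) = 2*15 = 30.
b_1(product) = 8 + 30 = 38

38


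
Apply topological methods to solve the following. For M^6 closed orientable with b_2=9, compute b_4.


Poincare duality for closed orientable n-manifolds: b_k = b_{n-k}.
Here n = 6, so b_4 = b_2 = 9

9


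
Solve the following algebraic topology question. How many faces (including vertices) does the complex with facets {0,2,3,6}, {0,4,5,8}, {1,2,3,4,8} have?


Each maximal simplex on m vertices has 2^m - 1 nonempty faces.
Take the union (dedupe shared faces).
Total distinct faces = 54

54


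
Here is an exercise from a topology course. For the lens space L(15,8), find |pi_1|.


pi_1(L(p,q)) = Z/pZ for any q coprime to p.
|pi_1(L(15,8))| = 15

15


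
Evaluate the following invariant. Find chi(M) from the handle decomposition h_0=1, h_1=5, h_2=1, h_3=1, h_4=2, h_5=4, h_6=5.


Handles of index k contribute (-1)^k to chi (same as CW cells).
chi = (1) + (-5) + (1) + (-1) + (2) + (-4) + (5) = -1

-1


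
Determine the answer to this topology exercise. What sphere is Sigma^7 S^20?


Each suspension raises dimension by 1: Sigma S^n = S^{n+1}.
Sigma^7 S^20 = S^{20+7} = S^27

27


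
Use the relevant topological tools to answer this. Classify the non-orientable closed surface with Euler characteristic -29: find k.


chi = 2 - k for closed non-orientable surfaces with k crosscaps.
-29 = 2 - k
k = 2 - (-29) = 31

31


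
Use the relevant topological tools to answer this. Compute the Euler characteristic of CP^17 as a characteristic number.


For any closed oriented manifold, <e(TM),[M]> = chi(M).
chi(CP^17) = 17+1 = 18

18


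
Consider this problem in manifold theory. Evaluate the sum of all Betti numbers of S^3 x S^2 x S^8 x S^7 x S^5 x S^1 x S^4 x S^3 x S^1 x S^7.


Total Betti number is multiplicative under products.
Each S^d (d>=1) has total Betti number 2.
There are 10 sphere factors.
Total = 2^10 = 1024

1024


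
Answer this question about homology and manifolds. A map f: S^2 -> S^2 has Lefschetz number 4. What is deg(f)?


L(f) = 1 + (-1)^2 deg(f) on S^2.
4 = 1 + (-1)^2 * deg(f)
(-1)^2 * deg(f) = 3
deg(f) = 3

3


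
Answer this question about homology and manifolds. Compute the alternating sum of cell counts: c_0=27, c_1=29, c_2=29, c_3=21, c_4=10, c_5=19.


chi = sum_k (-1)^k c_k.
= (-1)^0*27 + (-1)^1*29 + (-1)^2*29 + (-1)^3*21 + (-1)^4*10 + (-1)^5*19
= (27) + (-29) + (29) + (-21) + (10) + (-19)
= -3

-3


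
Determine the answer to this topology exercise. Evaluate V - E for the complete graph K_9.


K_9: V = 9, E = C(9,2) = 36.
chi = V - E = 9 - 36 = -27

-27


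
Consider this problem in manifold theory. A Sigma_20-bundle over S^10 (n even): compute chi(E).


chi(S^10) = 2 (n even), chi(Sigma_20) = 2 - 2*20 = -38.
chi(E) = 2 * (-38) = -76

-76


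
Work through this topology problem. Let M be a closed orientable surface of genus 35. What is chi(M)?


For a closed orientable surface of genus g: chi = 2 - 2g.
Here g = 35.
chi = 2 - 2*35 = 2 - 70 = -68

-68


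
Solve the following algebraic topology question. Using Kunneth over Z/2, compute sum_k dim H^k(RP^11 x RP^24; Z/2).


dim H^*(RP^n; Z/2) = n+1 (one Z/2 in each degree 0..n).
Total Betti number is multiplicative.
Total = (11+1) * (24+1) = 12 * 25 = 300

300


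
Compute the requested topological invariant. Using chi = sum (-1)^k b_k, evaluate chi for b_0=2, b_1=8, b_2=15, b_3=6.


chi = sum_k (-1)^k b_k.
= (2) + (-8) + (15) + (-6)
= 3

3


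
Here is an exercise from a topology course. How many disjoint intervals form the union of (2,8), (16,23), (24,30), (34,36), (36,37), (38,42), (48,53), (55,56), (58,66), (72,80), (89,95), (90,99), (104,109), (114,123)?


Sort and merge overlapping open intervals.
Merged: (2,8), (16,23), (24,30), (34,36), (36,37), (38,42), (48,53), (55,56), (58,66), (72,80), (89,99), (104,109), (114,123).
Number of components = 13

13


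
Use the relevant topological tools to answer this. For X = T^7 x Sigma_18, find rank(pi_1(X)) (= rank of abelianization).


pi_1(A x B) = pi_1(A) x pi_1(B); rank of abelianization = b_1.
b_1(T^7) = 7, b_1(Sigma_18) = 2*18 = 36.
b_1(product) = 7 + 36 = 43

43


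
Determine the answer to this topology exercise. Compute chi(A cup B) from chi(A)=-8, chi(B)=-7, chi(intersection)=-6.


chi(A cup B) = chi(A) + chi(B) - chi(A cap B)
= -8 + (-7) - (-6)
= -9

-9


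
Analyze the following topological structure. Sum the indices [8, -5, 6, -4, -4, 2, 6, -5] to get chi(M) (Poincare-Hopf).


Poincare-Hopf: chi(M) = sum of indices of zeros.
chi = (8) + (-5) + (6) + (-4) + (-4) + (2) + (6) + (-5) = 4

4


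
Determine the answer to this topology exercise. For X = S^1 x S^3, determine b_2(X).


Each S^d has Poincare polynomial 1 + t^d.
The product S^1 x S^3 has Poincare polynomial prod(1+t^d_i).
Expanding: b_0=1, b_1=1, b_3=1, b_4=1.
b_2 = 0

0


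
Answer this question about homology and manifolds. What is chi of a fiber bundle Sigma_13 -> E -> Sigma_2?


For a fiber bundle F -> E -> B (with CW structure): chi(E) = chi(B) * chi(F).
chi(Sigma_2) = -2, chi(Sigma_13) = -24.
chi(E) = (-2) * (-24) = 48

48


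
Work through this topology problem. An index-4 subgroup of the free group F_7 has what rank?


Nielsen-Schreier: an index-n subgroup of F_r is free of rank 1 + n(r-1).
Equivalently: chi(cover) = n*chi(base); chi(vee_r S^1) = 1 - 7 = -6.
chi(E) = 4*(-6) = -24; rank = 1 - chi(E) = 1 - (-24) = 25.
rank = 1 + 4*(7-1) = 1 + 24 = 25

25


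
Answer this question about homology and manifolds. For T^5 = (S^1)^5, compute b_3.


By the Kunneth formula, b_k(T^n) = C(n,k).
b_3(T^5) = C(5,3).
C(5,3) = 5!/(3!*2!) = 10

10


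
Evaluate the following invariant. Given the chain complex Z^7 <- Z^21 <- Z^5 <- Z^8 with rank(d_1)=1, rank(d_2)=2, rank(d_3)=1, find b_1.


rank H_k = rank(ker d_k) - rank(im d_{k+1}).
rank(ker d_1) = rank(C_1) - rank(d_1) = 21 - 1 = 20.
rank(im d_{1+1}) = 2.
rank H_1 = 20 - 2 = 18

18


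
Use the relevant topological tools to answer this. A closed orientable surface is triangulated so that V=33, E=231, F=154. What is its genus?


chi = V - E + F = 33 - 231 + 154 = -44
For orientable closed surface: chi = 2 - 2g, so g = (2 - chi)/2.
g = (2 - (-44)) / 2 = 46 / 2 = 23

23


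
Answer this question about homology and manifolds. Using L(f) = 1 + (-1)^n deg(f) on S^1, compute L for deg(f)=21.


On S^1: L(f) = tr(f_0*) + (-1)^1 tr(f_1*) = 1 + (-1)^1 * deg(f).
L(f) = 1 + (-1)^1 * 21 = 1 + -21 = -20

-20


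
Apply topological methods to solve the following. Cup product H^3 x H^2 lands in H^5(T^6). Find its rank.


Cup product: H^p x H^q -> H^{p+q}; here p+q = 3+2 = 5.
rank H^k(T^n) = C(n,k).
C(6,5) = 6

6


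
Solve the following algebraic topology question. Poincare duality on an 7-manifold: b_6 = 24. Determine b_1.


Poincare duality for closed orientable n-manifolds: b_k = b_{n-k}.
Here n = 7, so b_1 = b_6 = 24

24


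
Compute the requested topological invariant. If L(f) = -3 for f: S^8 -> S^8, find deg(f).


L(f) = 1 + (-1)^8 deg(f) on S^8.
-3 = 1 + (-1)^8 * deg(f)
(-1)^8 * deg(f) = -4
deg(f) = -4

-4


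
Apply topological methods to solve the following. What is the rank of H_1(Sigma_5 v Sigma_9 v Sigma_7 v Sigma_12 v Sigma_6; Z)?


For a wedge X v Y: reduced H_k(X v Y) = H_k(X) + H_k(Y).
Each Sigma_g contributes b_1 = 2g.
b_1 = 10 + 18 + 14 + 24 + 12 = 78

78


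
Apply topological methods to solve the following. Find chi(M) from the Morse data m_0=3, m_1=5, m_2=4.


Morse theory: chi(M) = sum_k (-1)^k m_k where m_k = #(index-k critical points).
= (3) + (-5) + (4) = 2

2


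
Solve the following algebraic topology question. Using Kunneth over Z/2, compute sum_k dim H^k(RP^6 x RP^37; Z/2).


dim H^*(RP^n; Z/2) = n+1 (one Z/2 in each degree 0..n).
Total Betti number is multiplicative.
Total = (6+1) * (37+1) = 7 * 38 = 266

266


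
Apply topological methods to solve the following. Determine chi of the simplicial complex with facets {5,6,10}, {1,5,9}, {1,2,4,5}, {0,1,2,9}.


Enumerate all faces; f-vector: f_0=8, f_1=15, f_2=10, f_3=2.
chi = sum (-1)^k f_k = 1

1


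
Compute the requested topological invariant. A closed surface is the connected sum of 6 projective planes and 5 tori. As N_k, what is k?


Since a >= 1, the sum is non-orientable; each T^2 can be replaced by RP^2 # RP^2 (since T^2#RP^2 = 3RP^2).
Total crosscaps k = 6 + 2*5 = 16.
Check via chi: chi = 6*1 + 5*0 - (6+5-1)*2 = -14 = 2 - k = -14. Consistent.

16


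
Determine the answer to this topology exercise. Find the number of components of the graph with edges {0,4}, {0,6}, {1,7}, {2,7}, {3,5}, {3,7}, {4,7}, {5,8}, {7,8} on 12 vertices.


Run DFS/union-find over 12 vertices.
V = 12, E = 9.
Number of components = 4

4


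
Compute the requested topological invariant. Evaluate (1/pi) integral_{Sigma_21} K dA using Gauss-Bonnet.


Gauss-Bonnet: integral K dA = 2*pi*chi(M).
chi(Sigma_21) = 2 - 2*21 = -40.
(integral K dA)/pi = 2*chi = 2*(-40) = -80

-80


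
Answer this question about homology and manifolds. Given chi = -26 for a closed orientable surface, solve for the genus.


chi = 2 - 2g for closed orientable surfaces.
-26 = 2 - 2g
2g = 2 - (-26) = 28
g = 14

14


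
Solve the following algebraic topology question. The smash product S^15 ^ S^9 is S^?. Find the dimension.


S^m ^ S^n = S^{m+n}.
k = 15 + 9 = 24

24


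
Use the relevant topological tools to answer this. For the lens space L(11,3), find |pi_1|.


pi_1(L(p,q)) = Z/pZ for any q coprime to p.
|pi_1(L(11,3))| = 11

11


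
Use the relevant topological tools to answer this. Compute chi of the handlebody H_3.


A genus-g handlebody deformation retracts to a wedge of g circles.
chi(vee_g S^1) = 1 - g.
chi(H_3) = 1 - 3 = -2

-2


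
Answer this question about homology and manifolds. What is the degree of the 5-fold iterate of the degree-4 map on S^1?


deg(f) = 4. Degree is multiplicative: deg(f^5) = (deg f)^5.
deg(f^5) = (4)^5 = 1024

1024


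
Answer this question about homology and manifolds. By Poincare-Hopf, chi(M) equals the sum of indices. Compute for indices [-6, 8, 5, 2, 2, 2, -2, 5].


Poincare-Hopf: chi(M) = sum of indices of zeros.
chi = (-6) + (8) + (5) + (2) + (2) + (2) + (-2) + (5) = 16

16


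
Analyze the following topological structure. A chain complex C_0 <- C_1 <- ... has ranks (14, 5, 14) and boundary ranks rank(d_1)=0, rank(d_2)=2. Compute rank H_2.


rank H_k = rank(ker d_k) - rank(im d_{k+1}).
rank(ker d_2) = rank(C_2) - rank(d_2) = 14 - 2 = 12.
rank(im d_{2+1}) = 0.
rank H_2 = 12 - 0 = 12

12


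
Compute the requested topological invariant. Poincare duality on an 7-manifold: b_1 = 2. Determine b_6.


Poincare duality for closed orientable n-manifolds: b_k = b_{n-k}.
Here n = 7, so b_6 = b_1 = 2

2


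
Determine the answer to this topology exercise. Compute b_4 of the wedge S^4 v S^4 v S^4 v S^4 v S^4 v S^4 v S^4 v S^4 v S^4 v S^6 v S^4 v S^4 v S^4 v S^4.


For a wedge of spheres, H_k (k>0) is free on one generator per sphere of dimension k.
Spheres of dimension 4: count = 13.
b_4 = 13

13


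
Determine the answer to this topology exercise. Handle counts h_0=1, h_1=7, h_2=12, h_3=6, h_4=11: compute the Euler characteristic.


Handles of index k contribute (-1)^k to chi (same as CW cells).
chi = (1) + (-7) + (12) + (-6) + (11) = 11

11


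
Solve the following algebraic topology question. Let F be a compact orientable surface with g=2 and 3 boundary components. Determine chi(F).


For a compact orientable surface with genus g and b boundary components: chi = 2 - 2g - b.
chi = 2 - 2*2 - 3 = 2 - 4 - 3 = -5

-5


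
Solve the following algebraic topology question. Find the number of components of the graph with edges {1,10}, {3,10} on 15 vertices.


Run DFS/union-find over 15 vertices.
V = 15, E = 2.
Number of components = 13

13


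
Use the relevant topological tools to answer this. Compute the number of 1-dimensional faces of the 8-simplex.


Delta^8 has 8+1 vertices. A 1-face is a choice of 1+1 vertices.
f_1 = C(8+1, 1+1) = C(9,2) = 36

36


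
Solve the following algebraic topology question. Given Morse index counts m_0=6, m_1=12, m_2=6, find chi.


Morse theory: chi(M) = sum_k (-1)^k m_k where m_k = #(index-k critical points).
= (6) + (-12) + (6) = 0

0


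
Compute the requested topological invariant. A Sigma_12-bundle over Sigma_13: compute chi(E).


For a fiber bundle F -> E -> B (with CW structure): chi(E) = chi(B) * chi(F).
chi(Sigma_13) = -24, chi(Sigma_12) = -22.
chi(E) = (-24) * (-22) = 528

528


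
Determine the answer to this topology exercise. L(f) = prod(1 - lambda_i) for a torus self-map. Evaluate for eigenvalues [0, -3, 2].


For a torus self-map: L(f) = det(I - A) where A acts on H_1.
L(f) = (1-0) * (1--3) * (1-2) = 1 * 4 * -1 = -4

-4


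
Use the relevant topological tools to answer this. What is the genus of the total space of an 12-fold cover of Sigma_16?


For an n-sheeted cover: chi(E) = n * chi(B).
chi(Sigma_16) = 2 - 2*16 = -30.
chi(E) = 12 * (-30) = -360.
genus(E) = (2 - chi(E))/2 = (2 - (-360))/2 = 362/2 = 181

181


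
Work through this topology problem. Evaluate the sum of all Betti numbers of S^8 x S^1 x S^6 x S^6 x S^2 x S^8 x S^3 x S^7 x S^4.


Total Betti number is multiplicative under products.
Each S^d (d>=1) has total Betti number 2.
There are 9 sphere factors.
Total = 2^9 = 512

512


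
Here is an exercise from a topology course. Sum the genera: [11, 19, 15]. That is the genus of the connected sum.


Genus is additive under connected sum of orientable surfaces.
g = 11 + 19 + 15 = 45

45


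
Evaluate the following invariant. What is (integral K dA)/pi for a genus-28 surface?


Gauss-Bonnet: integral K dA = 2*pi*chi(M).
chi(Sigma_28) = 2 - 2*28 = -54.
(integral K dA)/pi = 2*chi = 2*(-54) = -108

-108


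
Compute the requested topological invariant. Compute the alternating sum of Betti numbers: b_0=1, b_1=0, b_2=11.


chi = sum_k (-1)^k b_k.
= (1) + (0) + (11)
= 12

12


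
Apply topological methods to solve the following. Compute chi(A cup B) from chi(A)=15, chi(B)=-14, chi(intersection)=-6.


chi(A cup B) = chi(A) + chi(B) - chi(A cap B)
= 15 + (-14) - (-6)
= 7

7


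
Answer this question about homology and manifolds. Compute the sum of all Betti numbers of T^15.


b_k(T^15) = C(15,k), so the sum over k is sum_k C(15,k) = 2^15.
Total = 2^15 = 32768

32768


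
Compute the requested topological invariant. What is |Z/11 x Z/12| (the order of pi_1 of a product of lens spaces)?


pi_1(X x Y) = pi_1(X) x pi_1(Y).
pi_1(L(11,1)) = Z/11, pi_1(L(12,1)) = Z/12.
|Z/11 x Z/12| = 11 * 12 = 132

132


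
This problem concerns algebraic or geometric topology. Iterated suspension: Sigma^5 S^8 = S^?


Each suspension raises dimension by 1: Sigma S^n = S^{n+1}.
Sigma^5 S^8 = S^{8+5} = S^13

13


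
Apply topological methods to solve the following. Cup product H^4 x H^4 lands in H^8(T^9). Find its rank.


Cup product: H^p x H^q -> H^{p+q}; here p+q = 4+4 = 8.
rank H^k(T^n) = C(n,k).
C(9,8) = 9

9


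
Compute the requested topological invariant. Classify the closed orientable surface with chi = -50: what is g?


chi = 2 - 2g for closed orientable surfaces.
-50 = 2 - 2g
2g = 2 - (-50) = 52
g = 26

26


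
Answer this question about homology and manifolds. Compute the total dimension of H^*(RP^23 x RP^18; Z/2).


dim H^*(RP^n; Z/2) = n+1 (one Z/2 in each degree 0..n).
Total Betti number is multiplicative.
Total = (23+1) * (18+1) = 24 * 19 = 456

456


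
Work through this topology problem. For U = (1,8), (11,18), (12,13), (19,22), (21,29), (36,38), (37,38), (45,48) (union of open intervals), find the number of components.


Sort and merge overlapping open intervals.
Merged: (1,8), (11,18), (19,29), (36,38), (45,48).
Number of components = 5

5


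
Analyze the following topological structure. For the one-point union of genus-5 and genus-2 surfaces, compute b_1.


For a wedge: H_1(A v B) = H_1(A) + H_1(B).
b_1(Sigma_5) = 10, b_1(Sigma_2) = 4.
b_1 = 10 + 4 = 14

14


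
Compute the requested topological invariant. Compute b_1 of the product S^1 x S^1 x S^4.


Each S^d has Poincare polynomial 1 + t^d.
The product S^1 x S^1 x S^4 has Poincare polynomial prod(1+t^d_i).
Expanding: b_0=1, b_1=2, b_2=1, b_4=1, b_5=2, b_6=1.
b_1 = 2

2


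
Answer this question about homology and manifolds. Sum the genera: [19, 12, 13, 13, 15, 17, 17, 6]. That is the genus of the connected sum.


Genus is additive under connected sum of orientable surfaces.
g = 19 + 12 + 13 + 13 + 15 + 17 + 17 + 6 = 112

112


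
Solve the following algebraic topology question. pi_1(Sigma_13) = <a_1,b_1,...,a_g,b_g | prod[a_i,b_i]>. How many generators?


Standard presentation: pi_1(Sigma_g) = <a_1,b_1,...,a_g,b_g | [a_1,b_1]...[a_g,b_g] = 1>.
Number of generators = 2g = 2*13 = 26

26


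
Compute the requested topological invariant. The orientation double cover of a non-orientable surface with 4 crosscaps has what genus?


chi(N_4) = 2 - 4 = -2.
Double cover: chi(Sigma_g) = 2 * chi(N_4) = 2*(-2) = -4.
2 - 2g = -4, so g = (2 - (-4))/2 = 6/2 = 3

3


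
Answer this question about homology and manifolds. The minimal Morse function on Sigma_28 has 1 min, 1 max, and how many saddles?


A perfect Morse function has m_k = b_k.
For Sigma_28: b_0=1, b_1=2g=56, b_2=1.
Saddles m_1 = 2g = 56

56


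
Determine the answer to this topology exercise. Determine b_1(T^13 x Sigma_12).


pi_1(A x B) = pi_1(A) x pi_1(B); rank of abelianization = b_1.
b_1(T^13) = 13, b_1(Sigma_12) = 2*12 = 24.
b_1(product) = 13 + 24 = 37

37


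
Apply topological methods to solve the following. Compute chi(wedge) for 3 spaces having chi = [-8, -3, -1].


chi(A v B) = chi(A) + chi(B) - 1 (one point identified).
For 3 spaces: chi = (sum chi_i) - (3 - 1).
sum = -12; chi = -12 - 2 = -14

-14


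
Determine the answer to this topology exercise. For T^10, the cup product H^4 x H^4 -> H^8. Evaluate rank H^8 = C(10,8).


Cup product: H^p x H^q -> H^{p+q}; here p+q = 4+4 = 8.
rank H^k(T^n) = C(n,k).
C(10,8) = 45

45


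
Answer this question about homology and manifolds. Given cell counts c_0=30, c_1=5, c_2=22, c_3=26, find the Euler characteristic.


chi = sum_k (-1)^k c_k.
= (-1)^0*30 + (-1)^1*5 + (-1)^2*22 + (-1)^3*26
= (30) + (-5) + (22) + (-26)
= 21

21


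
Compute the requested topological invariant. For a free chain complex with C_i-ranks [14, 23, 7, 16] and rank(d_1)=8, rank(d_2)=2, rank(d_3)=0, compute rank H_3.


rank H_k = rank(ker d_k) - rank(im d_{k+1}).
rank(ker d_3) = rank(C_3) - rank(d_3) = 16 - 0 = 16.
rank(im d_{3+1}) = 0.
rank H_3 = 16 - 0 = 16

16
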